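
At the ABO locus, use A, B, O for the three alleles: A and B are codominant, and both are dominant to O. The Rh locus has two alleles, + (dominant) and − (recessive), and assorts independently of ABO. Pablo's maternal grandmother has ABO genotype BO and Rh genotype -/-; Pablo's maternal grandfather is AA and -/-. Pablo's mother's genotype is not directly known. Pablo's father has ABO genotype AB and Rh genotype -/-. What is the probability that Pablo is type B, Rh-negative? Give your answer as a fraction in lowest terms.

1/4

Pablo's mother's ABO genotype from BO × AA: 1/2 AB, 1/2 AO.
Crossing each possibility with the father AB and summing P(type B): 1/2·1/4 + 1/2·1/4 = 1/4.
Similarly for Rh via the mother's Rh distribution: P(Rh-) = 1.
Independent loci: 1/4 × 1 = 1/4.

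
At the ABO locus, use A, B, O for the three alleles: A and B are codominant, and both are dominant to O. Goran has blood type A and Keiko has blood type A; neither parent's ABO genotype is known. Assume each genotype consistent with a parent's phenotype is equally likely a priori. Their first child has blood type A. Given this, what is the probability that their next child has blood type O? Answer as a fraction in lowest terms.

Possible genotypes: Goran ∈ {AA, AO}; Keiko ∈ {AA, AO}.
Weight each parental genotype pair by prior × P(type-A child):
  AA × AA: posterior weight 4/15; P(next child type O) = 0.
  AA × AO: posterior weight 4/15; P(next child type O) = 0.
  AO × AA: posterior weight 4/15; P(next child type O) = 0.
  AO × AO: posterior weight 1/5; P(next child type O) = 1/4.
Weighted sum = 1/20.

1/20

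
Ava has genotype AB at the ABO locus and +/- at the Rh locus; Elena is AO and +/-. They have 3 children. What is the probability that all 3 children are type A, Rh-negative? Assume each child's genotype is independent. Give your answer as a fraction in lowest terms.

1/512

ABO cross AB × AO → 1/2 A, 1/4 B, 1/4 AB.
Rh cross +/- × +/- → 3/4 Rh+, 1/4 Rh-; so P(type A, Rh-negative) = 1/2 × 1/4 = 1/8 per child.
All 3 independent: (1/8)^3 = 1/512.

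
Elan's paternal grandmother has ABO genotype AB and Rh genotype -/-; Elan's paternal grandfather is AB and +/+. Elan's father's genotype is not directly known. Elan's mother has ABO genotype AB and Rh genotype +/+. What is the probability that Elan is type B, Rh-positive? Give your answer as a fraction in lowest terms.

1/4

Elan's father's ABO genotype from AB × AB: 1/4 AA, 1/2 AB, 1/4 BB.
Crossing each possibility with the mother AB and summing P(type B): 1/4·0 + 1/2·1/4 + 1/4·1/2 = 1/4.
Similarly for Rh via the father's Rh distribution: P(Rh+) = 1.
Independent loci: 1/4 × 1 = 1/4.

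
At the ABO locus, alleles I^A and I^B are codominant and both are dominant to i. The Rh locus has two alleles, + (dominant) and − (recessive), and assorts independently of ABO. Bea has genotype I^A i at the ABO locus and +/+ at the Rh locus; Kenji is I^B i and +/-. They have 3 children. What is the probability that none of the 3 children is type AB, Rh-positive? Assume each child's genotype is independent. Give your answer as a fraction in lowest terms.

ABO cross I^A i × I^B i → 1/4 O, 1/4 A, 1/4 B, 1/4 AB.
Rh cross +/+ × +/- → 1 Rh+; so P(type AB, Rh-positive) = 1/4 × 1 = 1/4 per child.
P(not type AB, Rh-positive) = 3/4 for one child; (3/4)^3 = 27/64.

27/64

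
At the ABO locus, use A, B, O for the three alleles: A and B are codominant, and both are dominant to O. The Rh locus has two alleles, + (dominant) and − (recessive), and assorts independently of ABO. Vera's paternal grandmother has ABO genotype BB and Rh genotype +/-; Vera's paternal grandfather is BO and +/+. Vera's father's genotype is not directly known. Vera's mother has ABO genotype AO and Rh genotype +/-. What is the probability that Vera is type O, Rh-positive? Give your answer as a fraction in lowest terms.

Vera's father's ABO genotype from BB × BO: 1/2 BB, 1/2 BO.
Crossing each possibility with the mother AO and summing P(type O): 1/2·0 + 1/2·1/4 = 1/8.
Similarly for Rh via the father's Rh distribution: P(Rh+) = 7/8.
Independent loci: 1/8 × 7/8 = 7/64.

7/64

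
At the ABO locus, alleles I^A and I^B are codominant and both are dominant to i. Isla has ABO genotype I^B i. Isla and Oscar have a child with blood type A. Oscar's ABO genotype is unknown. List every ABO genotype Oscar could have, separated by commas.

I^A I^A, I^A I^B, I^A i

For each candidate genotype of Oscar, check whether crossing it with I^B i can produce every observed child phenotype.
  I^A I^A → possible child types {A, AB} ✓
  I^A I^B → possible child types {A, B, AB} ✓
  I^A i → possible child types {O, A, B, AB} ✓
  I^B I^B → possible child types {B} ✗
  I^B i → possible child types {O, B} ✗
  i i → possible child types {O, B} ✗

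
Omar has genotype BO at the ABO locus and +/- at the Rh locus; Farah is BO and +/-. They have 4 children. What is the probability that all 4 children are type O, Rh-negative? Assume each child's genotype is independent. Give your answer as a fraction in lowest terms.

ABO cross BO × BO → 1/4 O, 3/4 B.
Rh cross +/- × +/- → 3/4 Rh+, 1/4 Rh-; so P(type O, Rh-negative) = 1/4 × 1/4 = 1/16 per child.
All 4 independent: (1/16)^4 = 1/65536.

1/65536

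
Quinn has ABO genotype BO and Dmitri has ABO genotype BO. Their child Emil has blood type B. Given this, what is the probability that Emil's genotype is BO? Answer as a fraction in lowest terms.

2/3

Cross BO × BO → 1/4 BB, 1/2 BO, 1/4 OO.
Type-B genotypes among offspring: BB (1/4), BO (1/2); total 3/4.
P(BO | type B) = (1/2) / (3/4) = 2/3.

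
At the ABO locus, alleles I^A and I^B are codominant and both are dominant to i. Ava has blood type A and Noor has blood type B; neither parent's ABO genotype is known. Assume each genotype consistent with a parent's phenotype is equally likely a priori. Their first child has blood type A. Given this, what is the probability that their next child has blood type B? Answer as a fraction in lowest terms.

Possible genotypes: Ava ∈ {I^A I^A, I^A i}; Noor ∈ {I^B I^B, I^B i}.
Weight each parental genotype pair by prior × P(type-A child):
  I^A I^A × I^B i: posterior weight 2/3; P(next child type B) = 0.
  I^A i × I^B i: posterior weight 1/3; P(next child type B) = 1/4.
Weighted sum = 1/12.

1/12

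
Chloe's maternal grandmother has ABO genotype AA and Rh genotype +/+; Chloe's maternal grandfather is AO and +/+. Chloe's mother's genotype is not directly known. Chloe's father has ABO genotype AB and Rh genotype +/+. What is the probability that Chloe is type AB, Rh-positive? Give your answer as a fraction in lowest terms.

3/8

Chloe's mother's ABO genotype from AA × AO: 1/2 AA, 1/2 AO.
Crossing each possibility with the father AB and summing P(type AB): 1/2·1/2 + 1/2·1/4 = 3/8.
Similarly for Rh via the mother's Rh distribution: P(Rh+) = 1.
Independent loci: 3/8 × 1 = 3/8.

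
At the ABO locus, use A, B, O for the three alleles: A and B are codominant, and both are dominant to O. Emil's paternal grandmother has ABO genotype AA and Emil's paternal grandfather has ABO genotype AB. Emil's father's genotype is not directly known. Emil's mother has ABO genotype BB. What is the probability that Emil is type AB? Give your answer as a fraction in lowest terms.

3/4

Emil's father's ABO genotype from AA × AB: 1/2 AA, 1/2 AB.
Crossing each possibility with the mother BB and summing P(type AB): 1/2·1 + 1/2·1/2 = 3/4.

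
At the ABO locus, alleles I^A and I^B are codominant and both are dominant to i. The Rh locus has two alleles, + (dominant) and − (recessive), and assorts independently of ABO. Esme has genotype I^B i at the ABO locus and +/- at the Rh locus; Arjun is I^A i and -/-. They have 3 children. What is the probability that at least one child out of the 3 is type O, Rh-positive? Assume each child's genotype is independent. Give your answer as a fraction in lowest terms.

169/512

ABO cross I^B i × I^A i → 1/4 O, 1/4 A, 1/4 B, 1/4 AB.
Rh cross +/- × -/- → 1/2 Rh+, 1/2 Rh-; so P(type O, Rh-positive) = 1/4 × 1/2 = 1/8 per child.
P(none) = (7/8)^3 = 343/512; P(at least one) = 1 − 343/512 = 169/512.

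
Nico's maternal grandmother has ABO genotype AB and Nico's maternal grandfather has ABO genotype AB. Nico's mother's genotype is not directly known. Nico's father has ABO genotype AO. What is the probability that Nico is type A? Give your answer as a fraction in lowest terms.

1/2

Nico's mother's ABO genotype from AB × AB: 1/4 AA, 1/2 AB, 1/4 BB.
Crossing each possibility with the father AO and summing P(type A): 1/4·1 + 1/2·1/2 + 1/4·0 = 1/2.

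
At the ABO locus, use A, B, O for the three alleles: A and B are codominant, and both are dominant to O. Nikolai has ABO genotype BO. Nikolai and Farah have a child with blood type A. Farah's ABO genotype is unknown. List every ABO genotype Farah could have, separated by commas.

For each candidate genotype of Farah, check whether crossing it with BO can produce every observed child phenotype.
  AA → possible child types {A, AB} ✓
  AB → possible child types {A, B, AB} ✓
  AO → possible child types {O, A, B, AB} ✓
  BB → possible child types {B} ✗
  BO → possible child types {O, B} ✗
  OO → possible child types {O, B} ✗

AA, AB, AO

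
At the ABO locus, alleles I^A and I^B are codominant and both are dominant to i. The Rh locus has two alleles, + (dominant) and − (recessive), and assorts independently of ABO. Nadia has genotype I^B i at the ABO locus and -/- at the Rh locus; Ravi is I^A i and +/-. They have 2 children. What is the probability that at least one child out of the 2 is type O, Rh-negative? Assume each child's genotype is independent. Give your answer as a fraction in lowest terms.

ABO cross I^B i × I^A i → 1/4 O, 1/4 A, 1/4 B, 1/4 AB.
Rh cross -/- × +/- → 1/2 Rh+, 1/2 Rh-; so P(type O, Rh-negative) = 1/4 × 1/2 = 1/8 per child.
P(none) = (7/8)^2 = 49/64; P(at least one) = 1 − 49/64 = 15/64.

15/64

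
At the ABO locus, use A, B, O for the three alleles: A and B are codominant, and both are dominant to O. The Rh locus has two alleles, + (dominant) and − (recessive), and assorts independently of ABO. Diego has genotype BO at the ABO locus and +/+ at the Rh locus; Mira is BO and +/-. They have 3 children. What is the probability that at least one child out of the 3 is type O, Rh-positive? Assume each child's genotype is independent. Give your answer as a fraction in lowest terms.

37/64

ABO cross BO × BO → 1/4 O, 3/4 B.
Rh cross +/+ × +/- → 1 Rh+; so P(type O, Rh-positive) = 1/4 × 1 = 1/4 per child.
P(none) = (3/4)^3 = 27/64; P(at least one) = 1 − 27/64 = 37/64.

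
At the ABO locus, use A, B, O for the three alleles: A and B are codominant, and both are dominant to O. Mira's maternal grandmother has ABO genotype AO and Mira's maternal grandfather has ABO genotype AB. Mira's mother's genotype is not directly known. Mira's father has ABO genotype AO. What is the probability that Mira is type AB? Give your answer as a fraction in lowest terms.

1/8

Mira's mother's ABO genotype from AO × AB: 1/4 AA, 1/4 AB, 1/4 AO, 1/4 BO.
Crossing each possibility with the father AO and summing P(type AB): 1/4·0 + 1/4·1/4 + 1/4·0 + 1/4·1/4 = 1/8.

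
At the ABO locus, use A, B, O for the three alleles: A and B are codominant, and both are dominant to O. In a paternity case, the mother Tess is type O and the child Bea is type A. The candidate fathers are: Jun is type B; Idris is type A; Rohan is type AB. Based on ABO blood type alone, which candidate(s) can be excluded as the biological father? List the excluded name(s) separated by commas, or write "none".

A candidate is excluded only if no genotype consistent with his phenotype could produce a type A child with a type O mother.
Jun (type B): no genotype consistent with that phenotype can produce a type-A child with a type-O mother.

Jun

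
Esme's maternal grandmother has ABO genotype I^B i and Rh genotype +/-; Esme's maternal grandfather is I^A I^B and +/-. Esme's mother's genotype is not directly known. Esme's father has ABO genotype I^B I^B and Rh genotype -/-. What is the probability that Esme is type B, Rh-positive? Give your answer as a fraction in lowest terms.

3/8

Esme's mother's ABO genotype from I^B i × I^A I^B: 1/4 I^A I^B, 1/4 I^A i, 1/4 I^B I^B, 1/4 I^B i.
Crossing each possibility with the father I^B I^B and summing P(type B): 1/4·1/2 + 1/4·1/2 + 1/4·1 + 1/4·1 = 3/4.
Similarly for Rh via the mother's Rh distribution: P(Rh+) = 1/2.
Independent loci: 3/4 × 1/2 = 3/8.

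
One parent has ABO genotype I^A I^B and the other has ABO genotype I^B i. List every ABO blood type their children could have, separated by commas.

A, B, AB

Gametes from I^A I^B × I^B i give offspring ABO genotypes I^A I^B, I^A i, I^B I^B, I^B i, i.e. phenotypes A, B, AB.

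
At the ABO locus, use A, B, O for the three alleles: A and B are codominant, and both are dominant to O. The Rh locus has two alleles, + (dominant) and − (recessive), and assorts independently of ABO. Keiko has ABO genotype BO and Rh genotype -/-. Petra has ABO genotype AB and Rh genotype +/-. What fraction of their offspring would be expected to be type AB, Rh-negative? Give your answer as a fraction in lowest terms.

ABO cross BO × AB → offspring phenotypes: 1/4 A, 1/2 B, 1/4 AB.
Rh cross -/- × +/- → 1/2 Rh+, 1/2 Rh-.
Independent loci: P(type AB, Rh-negative) = 1/4 × 1/2 = 1/8.

1/8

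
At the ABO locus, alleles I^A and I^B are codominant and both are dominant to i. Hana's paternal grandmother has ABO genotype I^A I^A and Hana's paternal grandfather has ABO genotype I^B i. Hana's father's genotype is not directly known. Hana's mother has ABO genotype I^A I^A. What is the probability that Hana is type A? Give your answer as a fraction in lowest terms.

3/4

Hana's father's ABO genotype from I^A I^A × I^B i: 1/2 I^A I^B, 1/2 I^A i.
Crossing each possibility with the mother I^A I^A and summing P(type A): 1/2·1/2 + 1/2·1 = 3/4.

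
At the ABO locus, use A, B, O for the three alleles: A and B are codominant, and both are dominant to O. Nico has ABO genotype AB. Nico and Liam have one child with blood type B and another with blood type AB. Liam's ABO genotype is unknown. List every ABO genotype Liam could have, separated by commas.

AB, AO, BB, BO

For each candidate genotype of Liam, check whether crossing it with AB can produce every observed child phenotype.
  AA → possible child types {A, AB} ✗
  AB → possible child types {A, B, AB} ✓
  AO → possible child types {A, B, AB} ✓
  BB → possible child types {B, AB} ✓
  BO → possible child types {A, B, AB} ✓
  OO → possible child types {A, B} ✗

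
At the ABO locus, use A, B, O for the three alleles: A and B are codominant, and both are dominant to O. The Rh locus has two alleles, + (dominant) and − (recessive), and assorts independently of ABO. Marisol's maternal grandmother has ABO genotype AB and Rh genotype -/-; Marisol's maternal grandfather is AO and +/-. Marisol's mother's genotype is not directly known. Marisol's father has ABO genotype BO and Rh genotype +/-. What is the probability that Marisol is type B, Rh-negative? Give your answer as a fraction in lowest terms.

9/64

Marisol's mother's ABO genotype from AB × AO: 1/4 AA, 1/4 AB, 1/4 AO, 1/4 BO.
Crossing each possibility with the father BO and summing P(type B): 1/4·0 + 1/4·1/2 + 1/4·1/4 + 1/4·3/4 = 3/8.
Similarly for Rh via the mother's Rh distribution: P(Rh-) = 3/8.
Independent loci: 3/8 × 3/8 = 9/64.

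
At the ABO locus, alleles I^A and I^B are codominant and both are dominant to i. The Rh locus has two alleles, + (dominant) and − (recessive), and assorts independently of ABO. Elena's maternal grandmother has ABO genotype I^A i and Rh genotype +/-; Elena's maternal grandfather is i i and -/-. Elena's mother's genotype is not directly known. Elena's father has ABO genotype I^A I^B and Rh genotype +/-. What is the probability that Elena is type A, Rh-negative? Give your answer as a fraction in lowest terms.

3/16

Elena's mother's ABO genotype from I^A i × i i: 1/2 I^A i, 1/2 i i.
Crossing each possibility with the father I^A I^B and summing P(type A): 1/2·1/2 + 1/2·1/2 = 1/2.
Similarly for Rh via the mother's Rh distribution: P(Rh-) = 3/8.
Independent loci: 1/2 × 3/8 = 3/16.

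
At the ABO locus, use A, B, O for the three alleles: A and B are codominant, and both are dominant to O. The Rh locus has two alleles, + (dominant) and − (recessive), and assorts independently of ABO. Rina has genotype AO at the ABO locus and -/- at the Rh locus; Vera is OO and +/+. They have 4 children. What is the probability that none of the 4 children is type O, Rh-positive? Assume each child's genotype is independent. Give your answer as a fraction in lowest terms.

1/16

ABO cross AO × OO → 1/2 O, 1/2 A.
Rh cross -/- × +/+ → 1 Rh+; so P(type O, Rh-positive) = 1/2 × 1 = 1/2 per child.
P(not type O, Rh-positive) = 1/2 for one child; (1/2)^4 = 1/16.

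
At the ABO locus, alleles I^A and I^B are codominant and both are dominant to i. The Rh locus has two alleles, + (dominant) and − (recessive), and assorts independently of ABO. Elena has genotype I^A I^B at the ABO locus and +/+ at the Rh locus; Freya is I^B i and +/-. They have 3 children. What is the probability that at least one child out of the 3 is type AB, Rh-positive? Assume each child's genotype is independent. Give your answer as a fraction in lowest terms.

37/64

ABO cross I^A I^B × I^B i → 1/4 A, 1/2 B, 1/4 AB.
Rh cross +/+ × +/- → 1 Rh+; so P(type AB, Rh-positive) = 1/4 × 1 = 1/4 per child.
P(none) = (3/4)^3 = 27/64; P(at least one) = 1 − 27/64 = 37/64.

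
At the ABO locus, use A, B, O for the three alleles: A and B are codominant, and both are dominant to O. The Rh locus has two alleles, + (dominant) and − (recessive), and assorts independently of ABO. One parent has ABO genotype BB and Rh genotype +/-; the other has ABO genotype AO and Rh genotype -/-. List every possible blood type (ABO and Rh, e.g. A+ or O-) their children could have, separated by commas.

Gametes from BB × AO give offspring ABO genotypes AB, BO, i.e. phenotypes B, AB.
Rh cross +/- × -/- → phenotypes Rh+, Rh-.
Combining independently: B+, B-, AB+, AB-.

B+, B-, AB+, AB-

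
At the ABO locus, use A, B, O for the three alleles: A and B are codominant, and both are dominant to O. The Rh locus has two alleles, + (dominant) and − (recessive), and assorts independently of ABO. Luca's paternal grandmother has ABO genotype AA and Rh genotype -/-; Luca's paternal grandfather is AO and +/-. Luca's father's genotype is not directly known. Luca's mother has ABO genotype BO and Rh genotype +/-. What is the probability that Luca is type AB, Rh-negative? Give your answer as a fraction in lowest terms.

Luca's father's ABO genotype from AA × AO: 1/2 AA, 1/2 AO.
Crossing each possibility with the mother BO and summing P(type AB): 1/2·1/2 + 1/2·1/4 = 3/8.
Similarly for Rh via the father's Rh distribution: P(Rh-) = 3/8.
Independent loci: 3/8 × 3/8 = 9/64.

9/64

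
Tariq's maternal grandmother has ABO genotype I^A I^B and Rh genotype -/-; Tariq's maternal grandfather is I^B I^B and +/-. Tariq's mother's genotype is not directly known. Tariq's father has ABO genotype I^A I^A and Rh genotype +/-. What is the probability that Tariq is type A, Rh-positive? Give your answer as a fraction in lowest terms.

Tariq's mother's ABO genotype from I^A I^B × I^B I^B: 1/2 I^A I^B, 1/2 I^B I^B.
Crossing each possibility with the father I^A I^A and summing P(type A): 1/2·1/2 + 1/2·0 = 1/4.
Similarly for Rh via the mother's Rh distribution: P(Rh+) = 5/8.
Independent loci: 1/4 × 5/8 = 5/32.

5/32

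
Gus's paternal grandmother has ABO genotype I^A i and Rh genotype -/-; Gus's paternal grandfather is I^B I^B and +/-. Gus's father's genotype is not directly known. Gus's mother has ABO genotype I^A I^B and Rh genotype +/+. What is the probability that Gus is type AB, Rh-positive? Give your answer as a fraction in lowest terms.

Gus's father's ABO genotype from I^A i × I^B I^B: 1/2 I^A I^B, 1/2 I^B i.
Crossing each possibility with the mother I^A I^B and summing P(type AB): 1/2·1/2 + 1/2·1/4 = 3/8.
Similarly for Rh via the father's Rh distribution: P(Rh+) = 1.
Independent loci: 3/8 × 1 = 3/8.

3/8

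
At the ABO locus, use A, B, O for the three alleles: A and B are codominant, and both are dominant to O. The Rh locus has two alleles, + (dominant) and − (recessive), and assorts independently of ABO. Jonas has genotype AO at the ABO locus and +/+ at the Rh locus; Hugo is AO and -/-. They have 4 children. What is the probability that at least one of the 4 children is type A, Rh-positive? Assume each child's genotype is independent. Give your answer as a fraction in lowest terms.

255/256

ABO cross AO × AO → 1/4 O, 3/4 A.
Rh cross +/+ × -/- → 1 Rh+; so P(type A, Rh-positive) = 3/4 × 1 = 3/4 per child.
P(none) = (1/4)^4 = 1/256; P(at least one) = 1 − 1/256 = 255/256.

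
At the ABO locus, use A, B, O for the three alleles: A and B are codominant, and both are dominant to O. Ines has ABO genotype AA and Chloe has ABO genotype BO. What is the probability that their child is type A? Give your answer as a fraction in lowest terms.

1/2

ABO cross AA × BO → offspring phenotypes: 1/2 A, 1/2 AB.
So P(type A) = 1/2.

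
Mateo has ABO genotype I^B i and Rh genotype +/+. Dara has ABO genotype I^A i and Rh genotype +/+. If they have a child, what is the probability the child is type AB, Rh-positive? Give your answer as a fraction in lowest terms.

1/4

ABO cross I^B i × I^A i → offspring phenotypes: 1/4 O, 1/4 A, 1/4 B, 1/4 AB.
Rh cross +/+ × +/+ → 1 Rh+.
Independent loci: P(type AB, Rh-positive) = 1/4 × 1 = 1/4.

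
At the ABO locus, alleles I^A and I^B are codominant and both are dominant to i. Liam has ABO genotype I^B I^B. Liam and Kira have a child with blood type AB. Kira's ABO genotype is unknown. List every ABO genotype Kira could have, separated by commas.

I^A I^A, I^A I^B, I^A i

For each candidate genotype of Kira, check whether crossing it with I^B I^B can produce every observed child phenotype.
  I^A I^A → possible child types {AB} ✓
  I^A I^B → possible child types {B, AB} ✓
  I^A i → possible child types {B, AB} ✓
  I^B I^B → possible child types {B} ✗
  I^B i → possible child types {B} ✗
  i i → possible child types {B} ✗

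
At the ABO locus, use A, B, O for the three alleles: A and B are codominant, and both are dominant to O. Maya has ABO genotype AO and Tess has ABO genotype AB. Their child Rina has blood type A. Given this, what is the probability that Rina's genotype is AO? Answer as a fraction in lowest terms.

1/2

Cross AO × AB → 1/4 AA, 1/4 AB, 1/4 AO, 1/4 BO.
Type-A genotypes among offspring: AA (1/4), AO (1/4); total 1/2.
P(AO | type A) = (1/4) / (1/2) = 1/2.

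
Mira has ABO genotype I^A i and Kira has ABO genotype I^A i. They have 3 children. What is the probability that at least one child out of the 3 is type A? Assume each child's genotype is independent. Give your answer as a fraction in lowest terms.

ABO cross I^A i × I^A i → 1/4 O, 3/4 A.
So P(type A) = 3/4 per child.
P(none) = (1/4)^3 = 1/64; P(at least one) = 1 − 1/64 = 63/64.

63/64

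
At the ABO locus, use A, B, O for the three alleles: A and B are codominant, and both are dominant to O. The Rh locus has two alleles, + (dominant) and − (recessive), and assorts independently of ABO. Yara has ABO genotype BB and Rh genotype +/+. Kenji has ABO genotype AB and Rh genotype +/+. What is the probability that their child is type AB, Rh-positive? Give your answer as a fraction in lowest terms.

ABO cross BB × AB → offspring phenotypes: 1/2 B, 1/2 AB.
Rh cross +/+ × +/+ → 1 Rh+.
Independent loci: P(type AB, Rh-positive) = 1/2 × 1 = 1/2.

1/2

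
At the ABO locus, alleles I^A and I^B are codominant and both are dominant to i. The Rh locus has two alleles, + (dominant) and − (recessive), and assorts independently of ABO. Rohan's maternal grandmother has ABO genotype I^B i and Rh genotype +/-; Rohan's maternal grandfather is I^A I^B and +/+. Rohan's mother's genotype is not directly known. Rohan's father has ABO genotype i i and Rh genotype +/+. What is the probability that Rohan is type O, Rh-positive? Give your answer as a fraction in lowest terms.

Rohan's mother's ABO genotype from I^B i × I^A I^B: 1/4 I^A I^B, 1/4 I^A i, 1/4 I^B I^B, 1/4 I^B i.
Crossing each possibility with the father i i and summing P(type O): 1/4·0 + 1/4·1/2 + 1/4·0 + 1/4·1/2 = 1/4.
Similarly for Rh via the mother's Rh distribution: P(Rh+) = 1.
Independent loci: 1/4 × 1 = 1/4.

1/4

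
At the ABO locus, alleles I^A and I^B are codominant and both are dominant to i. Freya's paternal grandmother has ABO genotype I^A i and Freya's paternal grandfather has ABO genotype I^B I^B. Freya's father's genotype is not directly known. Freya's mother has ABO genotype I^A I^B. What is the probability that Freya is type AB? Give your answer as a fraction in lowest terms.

3/8

Freya's father's ABO genotype from I^A i × I^B I^B: 1/2 I^A I^B, 1/2 I^B i.
Crossing each possibility with the mother I^A I^B and summing P(type AB): 1/2·1/2 + 1/2·1/4 = 3/8.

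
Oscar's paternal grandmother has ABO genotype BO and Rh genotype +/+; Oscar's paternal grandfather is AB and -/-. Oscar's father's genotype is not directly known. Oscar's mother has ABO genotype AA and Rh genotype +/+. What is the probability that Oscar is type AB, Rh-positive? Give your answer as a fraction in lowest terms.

Oscar's father's ABO genotype from BO × AB: 1/4 AB, 1/4 AO, 1/4 BB, 1/4 BO.
Crossing each possibility with the mother AA and summing P(type AB): 1/4·1/2 + 1/4·0 + 1/4·1 + 1/4·1/2 = 1/2.
Similarly for Rh via the father's Rh distribution: P(Rh+) = 1.
Independent loci: 1/2 × 1 = 1/2.

1/2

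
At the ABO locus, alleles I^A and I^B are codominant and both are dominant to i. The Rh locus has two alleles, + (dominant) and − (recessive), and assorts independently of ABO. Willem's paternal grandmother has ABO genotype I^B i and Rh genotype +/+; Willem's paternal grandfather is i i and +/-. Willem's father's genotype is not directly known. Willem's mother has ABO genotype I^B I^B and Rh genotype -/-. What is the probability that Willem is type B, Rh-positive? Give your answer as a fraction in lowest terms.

Willem's father's ABO genotype from I^B i × i i: 1/2 I^B i, 1/2 i i.
Crossing each possibility with the mother I^B I^B and summing P(type B): 1/2·1 + 1/2·1 = 1.
Similarly for Rh via the father's Rh distribution: P(Rh+) = 3/4.
Independent loci: 1 × 3/4 = 3/4.

3/4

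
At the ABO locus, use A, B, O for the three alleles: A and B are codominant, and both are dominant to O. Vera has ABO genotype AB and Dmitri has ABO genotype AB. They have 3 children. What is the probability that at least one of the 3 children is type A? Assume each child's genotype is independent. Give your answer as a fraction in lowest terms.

ABO cross AB × AB → 1/4 A, 1/4 B, 1/2 AB.
So P(type A) = 1/4 per child.
P(none) = (3/4)^3 = 27/64; P(at least one) = 1 − 27/64 = 37/64.

37/64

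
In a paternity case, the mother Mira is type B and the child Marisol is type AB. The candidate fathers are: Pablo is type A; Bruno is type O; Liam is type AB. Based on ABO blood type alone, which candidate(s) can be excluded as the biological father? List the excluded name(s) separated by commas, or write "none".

A candidate is excluded only if no genotype consistent with his phenotype could produce a type AB child with a type B mother.
Bruno (type O): no genotype consistent with that phenotype can produce a type-AB child with a type-B mother.

Bruno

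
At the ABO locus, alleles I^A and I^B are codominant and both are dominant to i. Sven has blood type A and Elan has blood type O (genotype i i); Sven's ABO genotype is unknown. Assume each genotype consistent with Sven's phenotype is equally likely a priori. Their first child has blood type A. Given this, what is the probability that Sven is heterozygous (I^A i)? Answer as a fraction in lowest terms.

Possible genotypes: Sven ∈ {I^A I^A, I^A i}; Elan ∈ {i i}.
Weight each parental genotype pair by prior × P(type-A child):
  I^A I^A × i i: posterior weight 2/3.
  I^A i × i i: posterior weight 1/3.
Sum the posterior weight over pairs where Sven is I^A i: 1/3.

1/3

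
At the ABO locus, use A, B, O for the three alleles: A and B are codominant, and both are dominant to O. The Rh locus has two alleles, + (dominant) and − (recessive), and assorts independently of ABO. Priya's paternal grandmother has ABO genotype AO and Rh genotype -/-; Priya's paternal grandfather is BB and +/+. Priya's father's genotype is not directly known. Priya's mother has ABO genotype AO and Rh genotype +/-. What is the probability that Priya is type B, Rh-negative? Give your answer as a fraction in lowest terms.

1/16

Priya's father's ABO genotype from AO × BB: 1/2 AB, 1/2 BO.
Crossing each possibility with the mother AO and summing P(type B): 1/2·1/4 + 1/2·1/4 = 1/4.
Similarly for Rh via the father's Rh distribution: P(Rh-) = 1/4.
Independent loci: 1/4 × 1/4 = 1/16.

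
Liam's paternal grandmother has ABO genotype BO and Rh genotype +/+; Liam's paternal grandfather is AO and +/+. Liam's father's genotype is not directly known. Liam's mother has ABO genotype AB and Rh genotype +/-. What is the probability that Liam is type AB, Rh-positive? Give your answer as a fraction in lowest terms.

1/4

Liam's father's ABO genotype from BO × AO: 1/4 AB, 1/4 AO, 1/4 BO, 1/4 OO.
Crossing each possibility with the mother AB and summing P(type AB): 1/4·1/2 + 1/4·1/4 + 1/4·1/4 + 1/4·0 = 1/4.
Similarly for Rh via the father's Rh distribution: P(Rh+) = 1.
Independent loci: 1/4 × 1 = 1/4.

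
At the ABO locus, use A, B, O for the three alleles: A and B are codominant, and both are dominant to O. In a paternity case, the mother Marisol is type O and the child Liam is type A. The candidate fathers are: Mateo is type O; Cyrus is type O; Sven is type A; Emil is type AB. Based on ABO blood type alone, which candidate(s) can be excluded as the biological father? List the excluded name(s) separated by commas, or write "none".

Mateo, Cyrus

A candidate is excluded only if no genotype consistent with his phenotype could produce a type A child with a type O mother.
Mateo (type O): no genotype consistent with that phenotype can produce a type-A child with a type-O mother.
Cyrus (type O): no genotype consistent with that phenotype can produce a type-A child with a type-O mother.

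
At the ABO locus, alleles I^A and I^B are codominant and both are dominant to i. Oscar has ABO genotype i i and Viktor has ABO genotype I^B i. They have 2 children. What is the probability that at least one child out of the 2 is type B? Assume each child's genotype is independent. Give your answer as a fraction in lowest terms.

ABO cross i i × I^B i → 1/2 O, 1/2 B.
So P(type B) = 1/2 per child.
P(none) = (1/2)^2 = 1/4; P(at least one) = 1 − 1/4 = 3/4.

3/4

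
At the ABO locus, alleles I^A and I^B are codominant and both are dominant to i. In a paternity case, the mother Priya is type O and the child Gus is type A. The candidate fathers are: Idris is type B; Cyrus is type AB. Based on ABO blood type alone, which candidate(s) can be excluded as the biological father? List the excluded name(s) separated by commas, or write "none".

Idris

A candidate is excluded only if no genotype consistent with his phenotype could produce a type A child with a type O mother.
Idris (type B): no genotype consistent with that phenotype can produce a type-A child with a type-O mother.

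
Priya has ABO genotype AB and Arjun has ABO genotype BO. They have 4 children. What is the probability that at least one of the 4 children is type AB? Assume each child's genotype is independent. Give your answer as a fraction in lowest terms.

175/256

ABO cross AB × BO → 1/4 A, 1/2 B, 1/4 AB.
So P(type AB) = 1/4 per child.
P(none) = (3/4)^4 = 81/256; P(at least one) = 1 − 81/256 = 175/256.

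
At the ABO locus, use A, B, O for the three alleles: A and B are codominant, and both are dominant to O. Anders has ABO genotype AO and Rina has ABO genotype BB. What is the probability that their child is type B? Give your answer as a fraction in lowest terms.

ABO cross AO × BB → offspring phenotypes: 1/2 B, 1/2 AB.
So P(type B) = 1/2.

1/2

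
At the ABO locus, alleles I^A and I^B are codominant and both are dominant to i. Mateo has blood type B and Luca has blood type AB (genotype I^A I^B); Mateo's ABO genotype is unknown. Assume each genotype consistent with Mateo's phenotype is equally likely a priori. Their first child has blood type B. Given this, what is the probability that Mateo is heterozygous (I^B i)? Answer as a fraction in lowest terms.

Possible genotypes: Mateo ∈ {I^B I^B, I^B i}; Luca ∈ {I^A I^B}.
Weight each parental genotype pair by prior × P(type-B child):
  I^B I^B × I^A I^B: posterior weight 1/2.
  I^B i × I^A I^B: posterior weight 1/2.
Sum the posterior weight over pairs where Mateo is I^B i: 1/2.

1/2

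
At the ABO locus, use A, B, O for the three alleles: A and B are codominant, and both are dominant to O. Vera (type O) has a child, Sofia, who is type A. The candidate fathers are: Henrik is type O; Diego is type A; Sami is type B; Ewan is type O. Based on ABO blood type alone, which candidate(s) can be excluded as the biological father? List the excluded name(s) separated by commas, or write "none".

Henrik, Sami, Ewan

A candidate is excluded only if no genotype consistent with his phenotype could produce a type A child with a type O mother.
Henrik (type O): no genotype consistent with that phenotype can produce a type-A child with a type-O mother.
Sami (type B): no genotype consistent with that phenotype can produce a type-A child with a type-O mother.
Ewan (type O): no genotype consistent with that phenotype can produce a type-A child with a type-O mother.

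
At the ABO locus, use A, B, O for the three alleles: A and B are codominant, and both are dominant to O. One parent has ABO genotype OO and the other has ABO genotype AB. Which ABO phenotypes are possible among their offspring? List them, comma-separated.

A, B

Gametes from OO × AB give offspring ABO genotypes AO, BO, i.e. phenotypes A, B.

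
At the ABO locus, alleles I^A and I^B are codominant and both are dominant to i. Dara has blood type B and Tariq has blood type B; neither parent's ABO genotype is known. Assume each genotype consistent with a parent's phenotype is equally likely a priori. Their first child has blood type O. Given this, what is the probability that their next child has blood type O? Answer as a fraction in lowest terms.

1/4

Possible genotypes: Dara ∈ {I^B I^B, I^B i}; Tariq ∈ {I^B I^B, I^B i}.
Weight each parental genotype pair by prior × P(type-O child):
  I^B i × I^B i: posterior weight 1; P(next child type O) = 1/4.
Weighted sum = 1/4.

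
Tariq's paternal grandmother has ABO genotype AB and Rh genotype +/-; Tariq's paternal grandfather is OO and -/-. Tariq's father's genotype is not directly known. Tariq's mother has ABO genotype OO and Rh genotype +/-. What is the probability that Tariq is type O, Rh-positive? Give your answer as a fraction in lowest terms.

5/16

Tariq's father's ABO genotype from AB × OO: 1/2 AO, 1/2 BO.
Crossing each possibility with the mother OO and summing P(type O): 1/2·1/2 + 1/2·1/2 = 1/2.
Similarly for Rh via the father's Rh distribution: P(Rh+) = 5/8.
Independent loci: 1/2 × 5/8 = 5/16.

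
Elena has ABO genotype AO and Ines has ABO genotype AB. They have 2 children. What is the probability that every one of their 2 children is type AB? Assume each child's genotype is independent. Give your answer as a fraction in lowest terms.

ABO cross AO × AB → 1/2 A, 1/4 B, 1/4 AB.
So P(type AB) = 1/4 per child.
All 2 independent: (1/4)^2 = 1/16.

1/16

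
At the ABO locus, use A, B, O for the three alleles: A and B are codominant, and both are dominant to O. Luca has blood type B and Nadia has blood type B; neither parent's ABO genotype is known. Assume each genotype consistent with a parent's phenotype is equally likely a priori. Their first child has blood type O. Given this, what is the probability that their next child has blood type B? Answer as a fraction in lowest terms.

3/4

Possible genotypes: Luca ∈ {BB, BO}; Nadia ∈ {BB, BO}.
Weight each parental genotype pair by prior × P(type-O child):
  BO × BO: posterior weight 1; P(next child type B) = 3/4.
Weighted sum = 3/4.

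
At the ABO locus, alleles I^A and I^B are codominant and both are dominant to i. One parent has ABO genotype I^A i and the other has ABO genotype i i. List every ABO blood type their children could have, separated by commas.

Gametes from I^A i × i i give offspring ABO genotypes I^A i, i i, i.e. phenotypes O, A.

O, A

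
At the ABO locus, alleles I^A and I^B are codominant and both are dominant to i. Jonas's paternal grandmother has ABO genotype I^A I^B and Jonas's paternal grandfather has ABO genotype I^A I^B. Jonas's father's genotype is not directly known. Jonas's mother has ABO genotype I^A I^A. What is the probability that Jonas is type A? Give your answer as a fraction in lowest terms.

Jonas's father's ABO genotype from I^A I^B × I^A I^B: 1/4 I^A I^A, 1/2 I^A I^B, 1/4 I^B I^B.
Crossing each possibility with the mother I^A I^A and summing P(type A): 1/4·1 + 1/2·1/2 + 1/4·0 = 1/2.

1/2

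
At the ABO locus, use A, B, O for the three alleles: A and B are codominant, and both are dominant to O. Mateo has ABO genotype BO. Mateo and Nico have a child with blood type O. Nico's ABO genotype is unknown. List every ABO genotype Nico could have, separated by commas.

AO, BO, OO

For each candidate genotype of Nico, check whether crossing it with BO can produce every observed child phenotype.
  AA → possible child types {A, AB} ✗
  AB → possible child types {A, B, AB} ✗
  AO → possible child types {O, A, B, AB} ✓
  BB → possible child types {B} ✗
  BO → possible child types {O, B} ✓
  OO → possible child types {O, B} ✓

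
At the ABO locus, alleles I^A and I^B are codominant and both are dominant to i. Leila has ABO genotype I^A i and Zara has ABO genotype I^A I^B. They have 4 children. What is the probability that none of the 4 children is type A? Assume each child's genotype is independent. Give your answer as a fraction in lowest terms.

ABO cross I^A i × I^A I^B → 1/2 A, 1/4 B, 1/4 AB.
So P(type A) = 1/2 per child.
P(not type A) = 1/2 for one child; (1/2)^4 = 1/16.

1/16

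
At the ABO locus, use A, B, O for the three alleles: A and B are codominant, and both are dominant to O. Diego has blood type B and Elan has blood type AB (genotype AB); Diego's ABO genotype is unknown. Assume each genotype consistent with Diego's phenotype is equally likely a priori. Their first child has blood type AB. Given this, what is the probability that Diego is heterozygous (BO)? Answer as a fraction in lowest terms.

1/3

Possible genotypes: Diego ∈ {BB, BO}; Elan ∈ {AB}.
Weight each parental genotype pair by prior × P(type-AB child):
  BB × AB: posterior weight 2/3.
  BO × AB: posterior weight 1/3.
Sum the posterior weight over pairs where Diego is BO: 1/3.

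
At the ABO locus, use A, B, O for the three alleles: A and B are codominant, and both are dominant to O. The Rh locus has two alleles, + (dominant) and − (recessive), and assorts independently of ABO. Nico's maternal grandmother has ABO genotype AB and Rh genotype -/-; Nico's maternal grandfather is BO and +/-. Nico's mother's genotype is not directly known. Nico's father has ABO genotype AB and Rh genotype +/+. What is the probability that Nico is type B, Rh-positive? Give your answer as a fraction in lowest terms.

3/8

Nico's mother's ABO genotype from AB × BO: 1/4 AB, 1/4 AO, 1/4 BB, 1/4 BO.
Crossing each possibility with the father AB and summing P(type B): 1/4·1/4 + 1/4·1/4 + 1/4·1/2 + 1/4·1/2 = 3/8.
Similarly for Rh via the mother's Rh distribution: P(Rh+) = 1.
Independent loci: 3/8 × 1 = 3/8.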